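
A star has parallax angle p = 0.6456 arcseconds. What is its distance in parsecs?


d = 1/p = 1/0.6456 = 1.5489

1.5489 pc


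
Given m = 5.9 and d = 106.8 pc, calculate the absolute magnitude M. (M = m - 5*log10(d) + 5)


M = m - 5*log10(d) + 5 = 5.9 - 5*log10(106.8) + 5 = 0.7571

0.7571


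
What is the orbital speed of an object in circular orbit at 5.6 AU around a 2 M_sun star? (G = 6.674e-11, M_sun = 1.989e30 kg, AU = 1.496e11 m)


v = sqrt(GM/r) = sqrt(6.674e-11 * 3.978e+30 / 8.378e+11) = 17801.8723

17801.8723 m/s


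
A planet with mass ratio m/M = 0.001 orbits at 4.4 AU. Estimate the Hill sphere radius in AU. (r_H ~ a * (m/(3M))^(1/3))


r_H = a * (m/3M)^(1/3) = 4.4 * (0.001/3)^(1/3) = 0.3051

0.3051 AU


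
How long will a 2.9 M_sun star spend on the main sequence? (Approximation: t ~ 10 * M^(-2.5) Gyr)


t = 10 * M^(-2.5) = 10 * 2.9^(-2.5) = 0.6982

0.6982 Gyr


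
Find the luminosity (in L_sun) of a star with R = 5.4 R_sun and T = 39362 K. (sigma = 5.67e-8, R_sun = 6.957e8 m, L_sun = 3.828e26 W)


R = 5.4 * 6.957e8 m = 3.75678e+09 m. L = 4*pi*R^2*sigma*T^4 = 4*pi*(3.75678e+09)^2 * 5.67e-8 * 39362^4 = 2.413976719e+31 W. L/L_sun = 2.413976719e+31 / 3.828e26 = 63061.0428

63061.0428 L_sun


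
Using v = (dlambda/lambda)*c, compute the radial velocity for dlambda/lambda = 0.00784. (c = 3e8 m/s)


v = (dlambda/lambda) * c = 0.00784 * 3e8 = 2.352e+06

2.352e+06 m/s


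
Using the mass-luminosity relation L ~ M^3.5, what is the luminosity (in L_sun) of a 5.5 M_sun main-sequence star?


L/L_sun = (M/M_sun)^3.5 = 5.5^3.5 = 390.184

390.184 L_sun


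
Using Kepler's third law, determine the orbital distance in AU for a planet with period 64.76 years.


a = P^(2/3) = 64.76^(2/3) = 16.1264

16.1264 AU


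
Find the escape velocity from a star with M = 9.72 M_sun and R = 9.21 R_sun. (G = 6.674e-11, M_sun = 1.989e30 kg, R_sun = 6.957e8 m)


M = 9.72 * 1.989e30 kg = 1.933308e+31 kg; R = 9.21 * 6.957e8 m = 6.407397e+09 m. v_esc = sqrt(2GM/R) = sqrt(2 * 6.674e-11 * 1.933308e+31 / 6.407397e+09) = 634625.9204

634625.9204 m/s


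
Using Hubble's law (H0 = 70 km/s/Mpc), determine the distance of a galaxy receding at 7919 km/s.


d = v / H0 = 7919 / 70 = 113.1286

113.1286 Mpc


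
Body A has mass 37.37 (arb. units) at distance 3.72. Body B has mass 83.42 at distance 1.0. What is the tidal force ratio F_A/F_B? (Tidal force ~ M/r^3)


Ratio = (M1/r1^3) / (M2/r2^3) = (37.37/3.72^3) / (83.42/1.0^3) = 0.0087

0.0087


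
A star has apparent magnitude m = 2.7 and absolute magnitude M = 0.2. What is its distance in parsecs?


d = 10^((m - M + 5)/5) = 10^((2.7 - 0.2 + 5)/5) = 31.6228

31.6228 pc


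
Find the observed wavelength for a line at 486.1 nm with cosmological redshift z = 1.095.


lam_obs = lam_emit * (1 + z) = 486.1 * (1 + 1.095) = 1018.3795

1018.3795 nm


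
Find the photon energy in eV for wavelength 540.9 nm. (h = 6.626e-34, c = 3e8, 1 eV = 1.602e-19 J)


E = hc/lambda = 6.626e-34 * 3e8 / 5.409e-07 = 3.675e-19 J = 2.294 eV

2.294 eV


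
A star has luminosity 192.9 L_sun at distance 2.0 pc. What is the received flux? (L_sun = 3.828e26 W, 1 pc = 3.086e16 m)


F = L / (4*pi*d^2) = 7.384e+28 / (4*pi*(6.172e+16)^2) = 1.543e-06

1.543e-06 W/m^2


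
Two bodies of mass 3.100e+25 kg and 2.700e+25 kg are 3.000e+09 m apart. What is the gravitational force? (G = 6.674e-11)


F = G*m1*m2/r^2 = 6.674e-11 * 3.100e+25 * 2.700e+25 / (3.000e+09)^2 = 6.674e-11 * 8.370e+50 / 9.000e+18 = 6.207e+21

6.207e+21 N


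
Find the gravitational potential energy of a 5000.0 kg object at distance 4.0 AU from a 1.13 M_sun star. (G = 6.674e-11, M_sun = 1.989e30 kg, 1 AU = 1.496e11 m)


M = 1.13 * 1.989e30 kg = 2.24757e+30 kg; r = 4.0 AU * 1.496e11 m/AU = 5.984e+11 m. U = -GM*m/r = -(6.674e-11 * 2.24757e+30 * 5000.0) / 5.984e+11 = -1.253e+12

-1.253e+12 J


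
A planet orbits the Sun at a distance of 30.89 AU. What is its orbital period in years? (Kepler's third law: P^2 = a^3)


P = a^(3/2) = 30.89^1.5 = 171.6828

171.6828 years


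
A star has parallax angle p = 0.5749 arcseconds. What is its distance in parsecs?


d = 1/p = 1/0.5749 = 1.7394

1.7394 pc


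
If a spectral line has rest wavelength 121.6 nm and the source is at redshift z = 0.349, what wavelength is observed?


lam_obs = lam_emit * (1 + z) = 121.6 * (1 + 0.349) = 164.0384

164.0384 nm


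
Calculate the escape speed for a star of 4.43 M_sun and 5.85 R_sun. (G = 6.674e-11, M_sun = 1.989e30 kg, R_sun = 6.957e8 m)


M = 4.43 * 1.989e30 kg = 8.81127e+30 kg; R = 5.85 * 6.957e8 m = 4.069845e+09 m. v_esc = sqrt(2GM/R) = sqrt(2 * 6.674e-11 * 8.81127e+30 / 4.069845e+09) = 537574.2021

537574.2021 m/s


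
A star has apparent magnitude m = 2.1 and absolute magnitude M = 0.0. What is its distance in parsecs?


d = 10^((m - M + 5)/5) = 10^((2.1 - 0.0 + 5)/5) = 26.3027

26.3027 pc


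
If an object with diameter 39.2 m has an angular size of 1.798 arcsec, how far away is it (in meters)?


D = size / theta_rad, theta_rad = 1.798 * pi/(180*3600) = 8.717e-06, D = 4.497e+06

4.497e+06 m


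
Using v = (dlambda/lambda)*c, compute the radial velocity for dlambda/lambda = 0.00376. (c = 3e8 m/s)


v = (dlambda/lambda) * c = 0.00376 * 3e8 = 1.128e+06

1.128e+06 m/s


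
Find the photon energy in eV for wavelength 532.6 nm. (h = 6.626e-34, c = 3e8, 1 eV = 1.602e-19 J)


E = hc/lambda = 6.626e-34 * 3e8 / 5.326e-07 = 3.732e-19 J = 2.3297 eV

2.3297 eV


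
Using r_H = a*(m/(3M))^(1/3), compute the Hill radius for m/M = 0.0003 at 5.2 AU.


r_H = a * (m/3M)^(1/3) = 5.2 * (0.0003/3)^(1/3) = 0.2414

0.2414 AU


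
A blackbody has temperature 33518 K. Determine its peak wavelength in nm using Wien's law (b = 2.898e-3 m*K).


lam_max = b / T = 2.898e-3 / 33518 = 8.646e-08 m = 86.461 nm

86.461 nm


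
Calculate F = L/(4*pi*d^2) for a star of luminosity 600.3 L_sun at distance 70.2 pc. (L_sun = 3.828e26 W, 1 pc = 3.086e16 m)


F = L / (4*pi*d^2) = 2.298e+29 / (4*pi*(2.166e+18)^2) = 3.896e-09

3.896e-09 W/m^2


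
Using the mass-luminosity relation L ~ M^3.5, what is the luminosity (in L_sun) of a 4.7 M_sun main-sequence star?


L/L_sun = (M/M_sun)^3.5 = 4.7^3.5 = 225.0829

225.0829 L_sun


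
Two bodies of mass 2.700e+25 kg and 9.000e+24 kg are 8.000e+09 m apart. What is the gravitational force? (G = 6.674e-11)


F = G*m1*m2/r^2 = 6.674e-11 * 2.700e+25 * 9.000e+24 / (8.000e+09)^2 = 6.674e-11 * 2.430e+50 / 6.400e+19 = 2.534e+20

2.534e+20 N


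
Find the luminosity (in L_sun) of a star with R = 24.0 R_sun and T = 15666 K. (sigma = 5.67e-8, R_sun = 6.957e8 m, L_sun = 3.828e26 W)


R = 24.0 * 6.957e8 m = 1.66968e+10 m. L = 4*pi*R^2*sigma*T^4 = 4*pi*(1.66968e+10)^2 * 5.67e-8 * 15666^4 = 1.196442694e+31 W. L/L_sun = 1.196442694e+31 / 3.828e26 = 31255.0338

31255.0338 L_sun


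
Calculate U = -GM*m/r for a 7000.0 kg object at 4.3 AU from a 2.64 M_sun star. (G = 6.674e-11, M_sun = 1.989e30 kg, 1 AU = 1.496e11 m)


M = 2.64 * 1.989e30 kg = 5.25096e+30 kg; r = 4.3 AU * 1.496e11 m/AU = 6.4328e+11 m. U = -GM*m/r = -(6.674e-11 * 5.25096e+30 * 7000.0) / 6.4328e+11 = -3.813e+12

-3.813e+12 J


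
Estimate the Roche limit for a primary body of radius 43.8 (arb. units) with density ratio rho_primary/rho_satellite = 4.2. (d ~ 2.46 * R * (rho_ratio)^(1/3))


d_Roche = 2.46 * 43.8 * 4.2^(1/3) = 173.8437

173.8437


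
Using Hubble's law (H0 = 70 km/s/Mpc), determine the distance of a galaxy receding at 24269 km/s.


d = v / H0 = 24269 / 70 = 346.7

346.7 Mpc


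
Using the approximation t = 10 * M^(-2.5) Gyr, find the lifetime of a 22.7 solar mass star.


t = 10 * M^(-2.5) = 10 * 22.7^(-2.5) = 0.0041

0.0041 Gyr


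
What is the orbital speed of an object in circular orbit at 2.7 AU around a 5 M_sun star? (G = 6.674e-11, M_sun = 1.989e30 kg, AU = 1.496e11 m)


v = sqrt(GM/r) = sqrt(6.674e-11 * 9.945e+30 / 4.039e+11) = 40536.6463

40536.6463 m/s


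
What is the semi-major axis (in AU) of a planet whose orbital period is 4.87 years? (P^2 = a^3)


a = P^(2/3) = 4.87^(2/3) = 2.8731

2.8731 AU


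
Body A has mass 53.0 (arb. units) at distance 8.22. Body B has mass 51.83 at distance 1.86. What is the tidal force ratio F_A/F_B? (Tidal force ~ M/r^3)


Ratio = (M1/r1^3) / (M2/r2^3) = (53.0/8.22^3) / (51.83/1.86^3) = 0.0118

0.0118


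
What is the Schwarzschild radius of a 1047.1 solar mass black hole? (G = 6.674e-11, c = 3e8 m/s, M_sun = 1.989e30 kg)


M = 1047.1 * 1.989e30 kg = 2.0826819e+33 kg. rs = 2GM/c^2 = 2 * 6.674e-11 * 2.0826819e+33 / (3e8)^2 = 3.089e+06

3.089e+06 m


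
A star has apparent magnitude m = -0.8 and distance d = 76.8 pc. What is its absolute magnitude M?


M = m - 5*log10(d) + 5 = -0.8 - 5*log10(76.8) + 5 = -5.2268

-5.2268


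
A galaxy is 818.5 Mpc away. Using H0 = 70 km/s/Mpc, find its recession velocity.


v = H0 * d = 70 * 818.5 = 57295.0

57295.0 km/s


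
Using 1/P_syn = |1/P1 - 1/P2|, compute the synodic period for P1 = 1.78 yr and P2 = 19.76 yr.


1/P_syn = |1/P1 - 1/P2| = |1/1.78 - 1/19.76| => P_syn = 1.9562

1.9562 years


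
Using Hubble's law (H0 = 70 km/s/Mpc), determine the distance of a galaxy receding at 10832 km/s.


d = v / H0 = 10832 / 70 = 154.7429

154.7429 Mpc


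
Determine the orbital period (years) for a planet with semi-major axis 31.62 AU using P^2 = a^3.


P = a^(3/2) = 31.62^1.5 = 177.8045

177.8045 years


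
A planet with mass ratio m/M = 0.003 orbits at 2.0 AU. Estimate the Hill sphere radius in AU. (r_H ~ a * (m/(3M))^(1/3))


r_H = a * (m/3M)^(1/3) = 2.0 * (0.003/3)^(1/3) = 0.2

0.2 AU


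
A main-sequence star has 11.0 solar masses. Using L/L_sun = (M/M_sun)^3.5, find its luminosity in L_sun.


L/L_sun = (M/M_sun)^3.5 = 11.0^3.5 = 4414.4276

4414.4276 L_sun


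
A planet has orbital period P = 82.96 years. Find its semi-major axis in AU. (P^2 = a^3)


a = P^(2/3) = 82.96^(2/3) = 19.0215

19.0215 AU


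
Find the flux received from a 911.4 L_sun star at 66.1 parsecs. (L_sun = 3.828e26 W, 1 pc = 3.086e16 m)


F = L / (4*pi*d^2) = 3.489e+29 / (4*pi*(2.040e+18)^2) = 6.672e-09

6.672e-09 W/m^2


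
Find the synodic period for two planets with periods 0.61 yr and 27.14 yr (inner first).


1/P_syn = |1/P1 - 1/P2| = |1/0.61 - 1/27.14| => P_syn = 0.624

0.624 years


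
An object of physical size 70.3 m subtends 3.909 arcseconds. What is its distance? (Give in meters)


D = size / theta_rad, theta_rad = 3.909 * pi/(180*3600) = 1.895e-05, D = 3.709e+06

3.709e+06 m


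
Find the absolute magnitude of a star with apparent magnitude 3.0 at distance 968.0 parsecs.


M = m - 5*log10(d) + 5 = 3.0 - 5*log10(968.0) + 5 = -6.9294

-6.9294


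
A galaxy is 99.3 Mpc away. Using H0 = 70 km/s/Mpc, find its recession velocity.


v = H0 * d = 70 * 99.3 = 6951.0

6951.0 km/s


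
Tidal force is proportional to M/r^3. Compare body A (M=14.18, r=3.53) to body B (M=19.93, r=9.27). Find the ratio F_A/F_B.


Ratio = (M1/r1^3) / (M2/r2^3) = (14.18/3.53^3) / (19.93/9.27^3) = 12.885

12.885


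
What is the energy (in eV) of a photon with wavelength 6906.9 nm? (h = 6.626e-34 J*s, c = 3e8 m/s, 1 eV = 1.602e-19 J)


E = hc/lambda = 6.626e-34 * 3e8 / 6.907e-06 = 2.878e-20 J = 0.1796 eV

0.1796 eV


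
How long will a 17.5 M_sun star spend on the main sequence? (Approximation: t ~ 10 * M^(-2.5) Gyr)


t = 10 * M^(-2.5) = 10 * 17.5^(-2.5) = 0.0078

0.0078 Gyr


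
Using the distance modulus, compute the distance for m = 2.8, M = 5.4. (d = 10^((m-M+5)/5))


d = 10^((m - M + 5)/5) = 10^((2.8 - 5.4 + 5)/5) = 3.02

3.02 pc


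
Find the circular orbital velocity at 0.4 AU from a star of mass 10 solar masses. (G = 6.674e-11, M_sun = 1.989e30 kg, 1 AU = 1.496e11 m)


v = sqrt(GM/r) = sqrt(6.674e-11 * 1.989e+31 / 5.984e+10) = 148941.1491

148941.1491 m/s


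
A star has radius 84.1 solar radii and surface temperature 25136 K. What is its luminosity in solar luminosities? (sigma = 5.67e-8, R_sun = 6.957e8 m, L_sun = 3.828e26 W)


R = 84.1 * 6.957e8 m = 5.850837e+10 m. L = 4*pi*R^2*sigma*T^4 = 4*pi*(5.850837e+10)^2 * 5.67e-8 * 25136^4 = 9.736740422e+32 W. L/L_sun = 9.736740422e+32 / 3.828e26 = 2.544e+06

2.544e+06 L_sun


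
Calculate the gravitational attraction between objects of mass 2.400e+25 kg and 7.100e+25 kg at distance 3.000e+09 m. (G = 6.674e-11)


F = G*m1*m2/r^2 = 6.674e-11 * 2.400e+25 * 7.100e+25 / (3.000e+09)^2 = 6.674e-11 * 1.704e+51 / 9.000e+18 = 1.264e+22

1.264e+22 N


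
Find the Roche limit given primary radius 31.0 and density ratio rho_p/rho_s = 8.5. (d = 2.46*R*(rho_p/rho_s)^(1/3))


d_Roche = 2.46 * 31.0 * 8.5^(1/3) = 155.6335

155.6335


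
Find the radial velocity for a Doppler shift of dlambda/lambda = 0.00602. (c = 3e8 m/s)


v = (dlambda/lambda) * c = 0.00602 * 3e8 = 1.806e+06

1.806e+06 m/s


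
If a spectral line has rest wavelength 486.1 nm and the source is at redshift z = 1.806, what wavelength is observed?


lam_obs = lam_emit * (1 + z) = 486.1 * (1 + 1.806) = 1363.9966

1363.9966 nm


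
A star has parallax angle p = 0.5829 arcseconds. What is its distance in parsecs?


d = 1/p = 1/0.5829 = 1.7156

1.7156 pc


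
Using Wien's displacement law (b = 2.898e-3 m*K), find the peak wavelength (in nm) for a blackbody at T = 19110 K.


lam_max = b / T = 2.898e-3 / 19110 = 1.516e-07 m = 151.6484 nm

151.6484 nm


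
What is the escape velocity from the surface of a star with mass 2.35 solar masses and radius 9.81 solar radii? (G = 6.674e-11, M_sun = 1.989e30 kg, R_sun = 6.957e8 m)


M = 2.35 * 1.989e30 kg = 4.67415e+30 kg; R = 9.81 * 6.957e8 m = 6.824817e+09 m. v_esc = sqrt(2GM/R) = sqrt(2 * 6.674e-11 * 4.67415e+30 / 6.824817e+09) = 302352.7453

302352.7453 m/s


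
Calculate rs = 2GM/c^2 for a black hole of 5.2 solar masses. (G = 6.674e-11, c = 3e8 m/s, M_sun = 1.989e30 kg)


M = 5.2 * 1.989e30 kg = 1.03428e+31 kg. rs = 2GM/c^2 = 2 * 6.674e-11 * 1.03428e+31 / (3e8)^2 = 15339.5216

15339.5216 m


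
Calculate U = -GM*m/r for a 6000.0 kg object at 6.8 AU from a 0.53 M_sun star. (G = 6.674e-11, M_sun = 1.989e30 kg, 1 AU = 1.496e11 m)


M = 0.53 * 1.989e30 kg = 1.05417e+30 kg; r = 6.8 AU * 1.496e11 m/AU = 1.01728e+12 m. U = -GM*m/r = -(6.674e-11 * 1.05417e+30 * 6000.0) / 1.01728e+12 = -4.150e+11

-4.150e+11 J


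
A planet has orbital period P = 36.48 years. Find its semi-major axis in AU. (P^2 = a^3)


a = P^(2/3) = 36.48^(2/3) = 10.9994

10.9994 AU


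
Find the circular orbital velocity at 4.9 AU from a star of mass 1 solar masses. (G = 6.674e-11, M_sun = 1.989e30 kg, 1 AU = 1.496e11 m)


v = sqrt(GM/r) = sqrt(6.674e-11 * 1.989e+30 / 7.330e+11) = 13456.9505

13456.9505 m/s


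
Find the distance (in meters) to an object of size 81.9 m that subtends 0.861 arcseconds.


D = size / theta_rad, theta_rad = 0.861 * pi/(180*3600) = 4.174e-06, D = 1.962e+07

1.962e+07 m


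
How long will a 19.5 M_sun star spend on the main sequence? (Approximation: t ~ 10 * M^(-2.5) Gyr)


t = 10 * M^(-2.5) = 10 * 19.5^(-2.5) = 0.006

0.006 Gyr


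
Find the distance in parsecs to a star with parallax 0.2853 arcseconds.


d = 1/p = 1/0.2853 = 3.5051

3.5051 pc


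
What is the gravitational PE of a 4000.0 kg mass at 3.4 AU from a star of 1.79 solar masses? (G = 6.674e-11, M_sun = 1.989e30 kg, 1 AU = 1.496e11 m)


M = 1.79 * 1.989e30 kg = 3.56031e+30 kg; r = 3.4 AU * 1.496e11 m/AU = 5.0864e+11 m. U = -GM*m/r = -(6.674e-11 * 3.56031e+30 * 4000.0) / 5.0864e+11 = -1.869e+12

-1.869e+12 J


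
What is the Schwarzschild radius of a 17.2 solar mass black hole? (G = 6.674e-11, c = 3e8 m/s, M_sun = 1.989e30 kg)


M = 17.2 * 1.989e30 kg = 3.42108e+31 kg. rs = 2GM/c^2 = 2 * 6.674e-11 * 3.42108e+31 / (3e8)^2 = 50738.4176

50738.4176 m


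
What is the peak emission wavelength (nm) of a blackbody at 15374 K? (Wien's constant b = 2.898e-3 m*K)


lam_max = b / T = 2.898e-3 / 15374 = 1.885e-07 m = 188.5001 nm

188.5001 nm


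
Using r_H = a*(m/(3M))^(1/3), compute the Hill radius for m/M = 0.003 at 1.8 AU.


r_H = a * (m/3M)^(1/3) = 1.8 * (0.003/3)^(1/3) = 0.18

0.18 AU


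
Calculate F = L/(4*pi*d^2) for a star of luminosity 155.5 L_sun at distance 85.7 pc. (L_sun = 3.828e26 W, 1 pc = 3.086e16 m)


F = L / (4*pi*d^2) = 5.953e+28 / (4*pi*(2.645e+18)^2) = 6.772e-10

6.772e-10 W/m^2


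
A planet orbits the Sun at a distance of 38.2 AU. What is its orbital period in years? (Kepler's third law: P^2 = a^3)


P = a^(3/2) = 38.2^1.5 = 236.0995

236.0995 years


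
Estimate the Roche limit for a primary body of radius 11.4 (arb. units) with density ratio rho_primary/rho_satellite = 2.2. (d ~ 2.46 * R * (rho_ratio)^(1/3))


d_Roche = 2.46 * 11.4 * 2.2^(1/3) = 36.4738

36.4738


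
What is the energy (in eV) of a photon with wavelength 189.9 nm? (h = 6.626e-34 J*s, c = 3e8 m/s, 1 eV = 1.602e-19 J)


E = hc/lambda = 6.626e-34 * 3e8 / 1.899e-07 = 1.047e-18 J = 6.5341 eV

6.5341 eV


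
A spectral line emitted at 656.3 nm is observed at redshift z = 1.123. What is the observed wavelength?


lam_obs = lam_emit * (1 + z) = 656.3 * (1 + 1.123) = 1393.3249

1393.3249 nm


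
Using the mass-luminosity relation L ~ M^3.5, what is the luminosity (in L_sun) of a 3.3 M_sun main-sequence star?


L/L_sun = (M/M_sun)^3.5 = 3.3^3.5 = 65.2828

65.2828 L_sun


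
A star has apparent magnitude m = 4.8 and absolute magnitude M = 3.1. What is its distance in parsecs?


d = 10^((m - M + 5)/5) = 10^((4.8 - 3.1 + 5)/5) = 21.8776

21.8776 pc


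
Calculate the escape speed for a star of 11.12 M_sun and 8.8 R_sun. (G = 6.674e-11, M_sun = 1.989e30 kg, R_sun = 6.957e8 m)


M = 11.12 * 1.989e30 kg = 2.211768e+31 kg; R = 8.8 * 6.957e8 m = 6.12216e+09 m. v_esc = sqrt(2GM/R) = sqrt(2 * 6.674e-11 * 2.211768e+31 / 6.12216e+09) = 694425.3181

694425.3181 m/s


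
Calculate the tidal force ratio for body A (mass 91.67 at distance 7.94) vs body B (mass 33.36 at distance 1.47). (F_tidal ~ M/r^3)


Ratio = (M1/r1^3) / (M2/r2^3) = (91.67/7.94^3) / (33.36/1.47^3) = 0.0174

0.0174


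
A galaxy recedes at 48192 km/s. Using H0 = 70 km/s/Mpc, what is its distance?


d = v / H0 = 48192 / 70 = 688.4571

688.4571 Mpc


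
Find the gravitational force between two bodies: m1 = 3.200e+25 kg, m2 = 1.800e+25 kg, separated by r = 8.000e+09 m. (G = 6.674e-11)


F = G*m1*m2/r^2 = 6.674e-11 * 3.200e+25 * 1.800e+25 / (8.000e+09)^2 = 6.674e-11 * 5.760e+50 / 6.400e+19 = 6.007e+20

6.007e+20 N


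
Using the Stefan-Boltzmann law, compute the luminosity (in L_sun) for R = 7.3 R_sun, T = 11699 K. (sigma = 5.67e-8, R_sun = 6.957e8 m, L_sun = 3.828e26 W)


R = 7.3 * 6.957e8 m = 5.07861e+09 m. L = 4*pi*R^2*sigma*T^4 = 4*pi*(5.07861e+09)^2 * 5.67e-8 * 11699^4 = 3.44252905e+29 W. L/L_sun = 3.44252905e+29 / 3.828e26 = 899.3023

899.3023 L_sun


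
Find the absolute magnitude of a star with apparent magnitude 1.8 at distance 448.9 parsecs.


M = m - 5*log10(d) + 5 = 1.8 - 5*log10(448.9) + 5 = -6.4607

-6.4607


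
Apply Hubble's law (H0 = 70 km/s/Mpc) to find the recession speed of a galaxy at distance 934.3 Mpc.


v = H0 * d = 70 * 934.3 = 65401.0

65401.0 km/s


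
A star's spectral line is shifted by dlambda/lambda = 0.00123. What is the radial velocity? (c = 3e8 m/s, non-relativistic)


v = (dlambda/lambda) * c = 0.00123 * 3e8 = 369000.0

369000.0 m/s


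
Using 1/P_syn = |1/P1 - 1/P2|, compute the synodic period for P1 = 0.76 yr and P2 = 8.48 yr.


1/P_syn = |1/P1 - 1/P2| = |1/0.76 - 1/8.48| => P_syn = 0.8348

0.8348 years


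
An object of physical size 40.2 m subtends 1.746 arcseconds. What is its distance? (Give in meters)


D = size / theta_rad, theta_rad = 1.746 * pi/(180*3600) = 8.465e-06, D = 4.749e+06

4.749e+06 m


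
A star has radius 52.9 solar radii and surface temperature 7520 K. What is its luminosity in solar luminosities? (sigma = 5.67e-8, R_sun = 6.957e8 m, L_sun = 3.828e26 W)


R = 52.9 * 6.957e8 m = 3.680253e+10 m. L = 4*pi*R^2*sigma*T^4 = 4*pi*(3.680253e+10)^2 * 5.67e-8 * 7520^4 = 3.086168513e+30 W. L/L_sun = 3.086168513e+30 / 3.828e26 = 8062.0912

8062.0912 L_sun


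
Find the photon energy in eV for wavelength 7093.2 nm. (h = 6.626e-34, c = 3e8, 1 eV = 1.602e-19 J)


E = hc/lambda = 6.626e-34 * 3e8 / 7.093e-06 = 2.802e-20 J = 0.1749 eV

0.1749 eV


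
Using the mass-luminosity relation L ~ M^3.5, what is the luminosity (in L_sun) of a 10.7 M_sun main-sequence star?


L/L_sun = (M/M_sun)^3.5 = 10.7^3.5 = 4007.2203

4007.2203 L_sun


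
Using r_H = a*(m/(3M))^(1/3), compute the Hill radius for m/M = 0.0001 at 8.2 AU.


r_H = a * (m/3M)^(1/3) = 8.2 * (0.0001/3)^(1/3) = 0.2639

0.2639 AU


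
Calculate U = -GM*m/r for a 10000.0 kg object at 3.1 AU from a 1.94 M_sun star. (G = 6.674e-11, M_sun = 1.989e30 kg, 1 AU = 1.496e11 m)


M = 1.94 * 1.989e30 kg = 3.85866e+30 kg; r = 3.1 AU * 1.496e11 m/AU = 4.6376e+11 m. U = -GM*m/r = -(6.674e-11 * 3.85866e+30 * 10000.0) / 4.6376e+11 = -5.553e+12

-5.553e+12 J


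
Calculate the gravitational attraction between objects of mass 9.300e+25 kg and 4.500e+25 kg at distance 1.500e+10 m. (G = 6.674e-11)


F = G*m1*m2/r^2 = 6.674e-11 * 9.300e+25 * 4.500e+25 / (1.500e+10)^2 = 6.674e-11 * 4.185e+51 / 2.250e+20 = 1.241e+21

1.241e+21 N


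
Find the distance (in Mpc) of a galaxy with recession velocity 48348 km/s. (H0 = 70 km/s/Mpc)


d = v / H0 = 48348 / 70 = 690.6857

690.6857 Mpc


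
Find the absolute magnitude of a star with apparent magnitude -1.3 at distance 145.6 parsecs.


M = m - 5*log10(d) + 5 = -1.3 - 5*log10(145.6) + 5 = -7.1158

-7.1158


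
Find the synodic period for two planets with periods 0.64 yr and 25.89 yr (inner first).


1/P_syn = |1/P1 - 1/P2| = |1/0.64 - 1/25.89| => P_syn = 0.6562

0.6562 years


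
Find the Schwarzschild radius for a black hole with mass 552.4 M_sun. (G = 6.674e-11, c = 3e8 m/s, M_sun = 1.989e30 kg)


M = 552.4 * 1.989e30 kg = 1.0987236e+33 kg. rs = 2GM/c^2 = 2 * 6.674e-11 * 1.0987236e+33 / (3e8)^2 = 1.630e+06

1.630e+06 m


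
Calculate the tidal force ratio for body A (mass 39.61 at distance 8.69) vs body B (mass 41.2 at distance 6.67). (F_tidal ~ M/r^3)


Ratio = (M1/r1^3) / (M2/r2^3) = (39.61/8.69^3) / (41.2/6.67^3) = 0.4347

0.4347


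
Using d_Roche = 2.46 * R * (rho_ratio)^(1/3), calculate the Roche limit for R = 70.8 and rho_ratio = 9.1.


d_Roche = 2.46 * 70.8 * 9.1^(1/3) = 363.6209

363.6209


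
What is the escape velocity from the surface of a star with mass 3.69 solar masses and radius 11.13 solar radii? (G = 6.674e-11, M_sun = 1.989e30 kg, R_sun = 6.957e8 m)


M = 3.69 * 1.989e30 kg = 7.33941e+30 kg; R = 11.13 * 6.957e8 m = 7.743141e+09 m. v_esc = sqrt(2GM/R) = sqrt(2 * 6.674e-11 * 7.33941e+30 / 7.743141e+09) = 355696.9079

355696.9079 m/s


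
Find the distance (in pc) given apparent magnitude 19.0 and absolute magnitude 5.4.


d = 10^((m - M + 5)/5) = 10^((19.0 - 5.4 + 5)/5) = 5248.0746

5248.0746 pc


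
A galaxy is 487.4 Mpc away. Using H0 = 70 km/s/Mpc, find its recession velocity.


v = H0 * d = 70 * 487.4 = 34118.0

34118.0 km/s


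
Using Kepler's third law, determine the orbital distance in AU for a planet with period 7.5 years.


a = P^(2/3) = 7.5^(2/3) = 3.8315

3.8315 AU


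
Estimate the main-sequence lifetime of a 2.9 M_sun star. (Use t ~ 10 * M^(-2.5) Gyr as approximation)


t = 10 * M^(-2.5) = 10 * 2.9^(-2.5) = 0.6982

0.6982 Gyr


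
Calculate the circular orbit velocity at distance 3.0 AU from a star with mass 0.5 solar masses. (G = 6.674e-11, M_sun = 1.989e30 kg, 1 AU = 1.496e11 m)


v = sqrt(GM/r) = sqrt(6.674e-11 * 9.945e+29 / 4.488e+11) = 12160.9939

12160.9939 m/s


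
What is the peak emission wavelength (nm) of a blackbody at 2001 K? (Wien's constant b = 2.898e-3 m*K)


lam_max = b / T = 2.898e-3 / 2001 = 1.448e-06 m = 1448.2759 nm

1448.2759 nm


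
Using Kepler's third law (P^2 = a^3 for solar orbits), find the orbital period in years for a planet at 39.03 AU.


P = a^(3/2) = 39.03^1.5 = 243.836

243.836 years


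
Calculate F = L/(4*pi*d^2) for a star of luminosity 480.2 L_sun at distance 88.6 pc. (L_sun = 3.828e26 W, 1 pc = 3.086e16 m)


F = L / (4*pi*d^2) = 1.838e+29 / (4*pi*(2.734e+18)^2) = 1.957e-09

1.957e-09 W/m^2


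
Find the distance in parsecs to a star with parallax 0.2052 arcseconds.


d = 1/p = 1/0.2052 = 4.8733

4.8733 pc


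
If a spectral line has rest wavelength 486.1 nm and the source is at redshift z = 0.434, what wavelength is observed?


lam_obs = lam_emit * (1 + z) = 486.1 * (1 + 0.434) = 697.0674

697.0674 nm


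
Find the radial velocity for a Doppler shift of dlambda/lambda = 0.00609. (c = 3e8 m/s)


v = (dlambda/lambda) * c = 0.00609 * 3e8 = 1.827e+06

1.827e+06 m/s


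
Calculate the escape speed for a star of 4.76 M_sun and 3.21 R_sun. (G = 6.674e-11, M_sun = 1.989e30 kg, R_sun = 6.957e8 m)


M = 4.76 * 1.989e30 kg = 9.46764e+30 kg; R = 3.21 * 6.957e8 m = 2.233197e+09 m. v_esc = sqrt(2GM/R) = sqrt(2 * 6.674e-11 * 9.46764e+30 / 2.233197e+09) = 752255.6339

752255.6339 m/s


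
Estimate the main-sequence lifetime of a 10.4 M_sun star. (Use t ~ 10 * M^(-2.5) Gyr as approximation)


t = 10 * M^(-2.5) = 10 * 10.4^(-2.5) = 0.0287

0.0287 Gyr


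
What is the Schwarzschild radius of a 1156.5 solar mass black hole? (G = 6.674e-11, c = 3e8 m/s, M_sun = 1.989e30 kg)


M = 1156.5 * 1.989e30 kg = 2.3002785e+33 kg. rs = 2GM/c^2 = 2 * 6.674e-11 * 2.3002785e+33 / (3e8)^2 = 3.412e+06

3.412e+06 m


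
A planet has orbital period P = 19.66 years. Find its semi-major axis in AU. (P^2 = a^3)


a = P^(2/3) = 19.66^(2/3) = 7.2843

7.2843 AU


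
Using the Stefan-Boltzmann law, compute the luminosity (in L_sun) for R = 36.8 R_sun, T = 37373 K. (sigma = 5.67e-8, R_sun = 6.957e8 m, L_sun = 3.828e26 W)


R = 36.8 * 6.957e8 m = 2.560176e+10 m. L = 4*pi*R^2*sigma*T^4 = 4*pi*(2.560176e+10)^2 * 5.67e-8 * 37373^4 = 9.110965675e+32 W. L/L_sun = 9.110965675e+32 / 3.828e26 = 2.380e+06

2.380e+06 L_sun


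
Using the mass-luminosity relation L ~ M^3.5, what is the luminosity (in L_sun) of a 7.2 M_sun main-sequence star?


L/L_sun = (M/M_sun)^3.5 = 7.2^3.5 = 1001.5295

1001.5295 L_sun


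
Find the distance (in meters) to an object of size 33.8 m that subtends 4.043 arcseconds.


D = size / theta_rad, theta_rad = 4.043 * pi/(180*3600) = 1.960e-05, D = 1.724e+06

1.724e+06 m


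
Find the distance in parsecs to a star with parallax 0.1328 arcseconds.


d = 1/p = 1/0.1328 = 7.5301

7.5301 pc


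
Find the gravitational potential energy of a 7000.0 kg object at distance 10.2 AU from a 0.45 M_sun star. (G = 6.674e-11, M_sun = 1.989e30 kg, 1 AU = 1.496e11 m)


M = 0.45 * 1.989e30 kg = 8.9505e+29 kg; r = 10.2 AU * 1.496e11 m/AU = 1.52592e+12 m. U = -GM*m/r = -(6.674e-11 * 8.9505e+29 * 7000.0) / 1.52592e+12 = -2.740e+11

-2.740e+11 J


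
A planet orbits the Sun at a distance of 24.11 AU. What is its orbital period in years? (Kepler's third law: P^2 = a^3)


P = a^(3/2) = 24.11^1.5 = 118.3848

118.3848 years


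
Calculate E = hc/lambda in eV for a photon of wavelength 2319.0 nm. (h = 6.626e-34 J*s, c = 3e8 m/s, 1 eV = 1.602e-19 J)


E = hc/lambda = 6.626e-34 * 3e8 / 2.319e-06 = 8.572e-20 J = 0.5351 eV

0.5351 eV


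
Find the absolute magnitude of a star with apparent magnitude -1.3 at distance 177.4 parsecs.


M = m - 5*log10(d) + 5 = -1.3 - 5*log10(177.4) + 5 = -7.5448

-7.5448


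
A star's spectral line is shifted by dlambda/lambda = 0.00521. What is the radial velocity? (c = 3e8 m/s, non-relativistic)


v = (dlambda/lambda) * c = 0.00521 * 3e8 = 1.563e+06

1.563e+06 m/s


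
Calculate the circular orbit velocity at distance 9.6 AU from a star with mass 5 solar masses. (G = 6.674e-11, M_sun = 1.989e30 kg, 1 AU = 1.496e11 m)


v = sqrt(GM/r) = sqrt(6.674e-11 * 9.945e+30 / 1.436e+12) = 21497.8031

21497.8031 m/s


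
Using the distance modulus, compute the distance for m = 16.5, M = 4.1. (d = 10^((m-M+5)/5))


d = 10^((m - M + 5)/5) = 10^((16.5 - 4.1 + 5)/5) = 3019.9517

3019.9517 pc


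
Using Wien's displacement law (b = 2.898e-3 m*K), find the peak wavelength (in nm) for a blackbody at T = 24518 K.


lam_max = b / T = 2.898e-3 / 24518 = 1.182e-07 m = 118.1989 nm

118.1989 nm


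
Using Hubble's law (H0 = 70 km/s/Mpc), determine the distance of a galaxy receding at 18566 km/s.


d = v / H0 = 18566 / 70 = 265.2286

265.2286 Mpc


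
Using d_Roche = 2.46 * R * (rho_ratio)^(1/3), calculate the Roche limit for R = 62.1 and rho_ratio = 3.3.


d_Roche = 2.46 * 62.1 * 3.3^(1/3) = 227.4389

227.4389


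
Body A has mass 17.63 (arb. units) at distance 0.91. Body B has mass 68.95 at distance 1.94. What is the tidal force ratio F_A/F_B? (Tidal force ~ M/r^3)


Ratio = (M1/r1^3) / (M2/r2^3) = (17.63/0.91^3) / (68.95/1.94^3) = 2.4774

2.4774


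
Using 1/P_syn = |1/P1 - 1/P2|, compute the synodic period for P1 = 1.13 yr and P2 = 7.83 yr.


1/P_syn = |1/P1 - 1/P2| = |1/1.13 - 1/7.83| => P_syn = 1.3206

1.3206 years


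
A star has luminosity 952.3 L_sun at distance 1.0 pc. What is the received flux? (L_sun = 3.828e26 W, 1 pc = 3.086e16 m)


F = L / (4*pi*d^2) = 3.645e+29 / (4*pi*(3.086e+16)^2) = 3.046e-05

3.046e-05 W/m^2


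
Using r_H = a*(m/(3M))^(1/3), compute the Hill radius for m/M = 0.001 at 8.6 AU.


r_H = a * (m/3M)^(1/3) = 8.6 * (0.001/3)^(1/3) = 0.5963

0.5963 AU


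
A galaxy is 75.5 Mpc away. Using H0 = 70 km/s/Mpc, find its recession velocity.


v = H0 * d = 70 * 75.5 = 5285.0

5285.0 km/s


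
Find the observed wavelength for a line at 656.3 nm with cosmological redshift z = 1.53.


lam_obs = lam_emit * (1 + z) = 656.3 * (1 + 1.53) = 1660.439

1660.439 nm


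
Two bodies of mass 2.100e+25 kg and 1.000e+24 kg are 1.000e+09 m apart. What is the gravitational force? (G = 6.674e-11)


F = G*m1*m2/r^2 = 6.674e-11 * 2.100e+25 * 1.000e+24 / (1.000e+09)^2 = 6.674e-11 * 2.100e+49 / 1.000e+18 = 1.402e+21

1.402e+21 N


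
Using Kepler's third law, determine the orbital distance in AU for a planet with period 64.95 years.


a = P^(2/3) = 64.95^(2/3) = 16.1579

16.1579 AU


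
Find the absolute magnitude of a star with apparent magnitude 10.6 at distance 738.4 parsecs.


M = m - 5*log10(d) + 5 = 10.6 - 5*log10(738.4) + 5 = 1.2585

1.2585


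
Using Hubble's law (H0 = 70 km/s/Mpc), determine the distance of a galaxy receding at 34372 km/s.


d = v / H0 = 34372 / 70 = 491.0286

491.0286 Mpc


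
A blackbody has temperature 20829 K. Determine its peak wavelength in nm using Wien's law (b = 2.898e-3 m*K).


lam_max = b / T = 2.898e-3 / 20829 = 1.391e-07 m = 139.1329 nm

139.1329 nm


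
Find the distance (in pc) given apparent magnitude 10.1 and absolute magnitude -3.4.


d = 10^((m - M + 5)/5) = 10^((10.1 - -3.4 + 5)/5) = 5011.8723

5011.8723 pc


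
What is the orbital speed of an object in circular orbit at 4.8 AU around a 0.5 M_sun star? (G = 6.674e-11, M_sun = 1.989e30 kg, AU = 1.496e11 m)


v = sqrt(GM/r) = sqrt(6.674e-11 * 9.945e+29 / 7.181e+11) = 9614.1098

9614.1098 m/s


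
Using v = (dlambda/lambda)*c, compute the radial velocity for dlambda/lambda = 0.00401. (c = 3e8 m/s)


v = (dlambda/lambda) * c = 0.00401 * 3e8 = 1.203e+06

1.203e+06 m/s


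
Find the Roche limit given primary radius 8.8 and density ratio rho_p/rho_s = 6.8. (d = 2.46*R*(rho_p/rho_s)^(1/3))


d_Roche = 2.46 * 8.8 * 6.8^(1/3) = 41.0129

41.0129


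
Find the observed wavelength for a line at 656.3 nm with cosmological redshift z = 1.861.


lam_obs = lam_emit * (1 + z) = 656.3 * (1 + 1.861) = 1877.6743

1877.6743 nm


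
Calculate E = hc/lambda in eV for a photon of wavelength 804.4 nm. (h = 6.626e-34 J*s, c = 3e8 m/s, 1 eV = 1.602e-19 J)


E = hc/lambda = 6.626e-34 * 3e8 / 8.044e-07 = 2.471e-19 J = 1.5425 eV

1.5425 eV


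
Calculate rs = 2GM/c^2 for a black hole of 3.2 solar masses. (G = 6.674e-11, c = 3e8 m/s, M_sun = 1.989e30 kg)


M = 3.2 * 1.989e30 kg = 6.3648e+30 kg. rs = 2GM/c^2 = 2 * 6.674e-11 * 6.3648e+30 / (3e8)^2 = 9439.7056

9439.7056 m


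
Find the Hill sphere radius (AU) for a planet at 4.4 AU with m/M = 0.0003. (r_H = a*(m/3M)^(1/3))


r_H = a * (m/3M)^(1/3) = 4.4 * (0.0003/3)^(1/3) = 0.2042

0.2042 AU


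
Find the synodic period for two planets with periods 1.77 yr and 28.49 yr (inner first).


1/P_syn = |1/P1 - 1/P2| = |1/1.77 - 1/28.49| => P_syn = 1.8872

1.8872 years


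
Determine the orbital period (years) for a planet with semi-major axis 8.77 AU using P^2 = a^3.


P = a^(3/2) = 8.77^1.5 = 25.9716

25.9716 years


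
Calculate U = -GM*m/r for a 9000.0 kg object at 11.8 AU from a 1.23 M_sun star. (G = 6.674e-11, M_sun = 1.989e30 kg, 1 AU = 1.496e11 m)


M = 1.23 * 1.989e30 kg = 2.44647e+30 kg; r = 11.8 AU * 1.496e11 m/AU = 1.76528e+12 m. U = -GM*m/r = -(6.674e-11 * 2.44647e+30 * 9000.0) / 1.76528e+12 = -8.324e+11

-8.324e+11 J


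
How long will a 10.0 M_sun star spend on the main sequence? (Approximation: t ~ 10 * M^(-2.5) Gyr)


t = 10 * M^(-2.5) = 10 * 10.0^(-2.5) = 0.0316

0.0316 Gyr


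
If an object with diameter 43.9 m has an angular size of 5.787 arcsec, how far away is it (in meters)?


D = size / theta_rad, theta_rad = 5.787 * pi/(180*3600) = 2.806e-05, D = 1.565e+06

1.565e+06 m


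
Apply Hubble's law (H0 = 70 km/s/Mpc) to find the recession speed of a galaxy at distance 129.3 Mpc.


v = H0 * d = 70 * 129.3 = 9051.0

9051.0 km/s


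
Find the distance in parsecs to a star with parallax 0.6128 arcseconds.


d = 1/p = 1/0.6128 = 1.6319

1.6319 pc


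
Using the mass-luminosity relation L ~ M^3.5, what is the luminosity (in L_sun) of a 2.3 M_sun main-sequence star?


L/L_sun = (M/M_sun)^3.5 = 2.3^3.5 = 18.4522

18.4522 L_sun


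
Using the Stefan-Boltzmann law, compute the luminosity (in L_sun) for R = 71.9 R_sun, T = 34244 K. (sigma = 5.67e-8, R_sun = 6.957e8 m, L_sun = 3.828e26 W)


R = 71.9 * 6.957e8 m = 5.002083e+10 m. L = 4*pi*R^2*sigma*T^4 = 4*pi*(5.002083e+10)^2 * 5.67e-8 * 34244^4 = 2.451504326e+33 W. L/L_sun = 2.451504326e+33 / 3.828e26 = 6.404e+06

6.404e+06 L_sun


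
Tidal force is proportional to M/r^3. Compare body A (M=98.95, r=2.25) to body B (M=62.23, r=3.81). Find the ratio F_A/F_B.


Ratio = (M1/r1^3) / (M2/r2^3) = (98.95/2.25^3) / (62.23/3.81^3) = 7.7205

7.7205


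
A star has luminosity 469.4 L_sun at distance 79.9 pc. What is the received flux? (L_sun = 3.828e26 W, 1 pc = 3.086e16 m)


F = L / (4*pi*d^2) = 1.797e+29 / (4*pi*(2.466e+18)^2) = 2.352e-09

2.352e-09 W/m^2


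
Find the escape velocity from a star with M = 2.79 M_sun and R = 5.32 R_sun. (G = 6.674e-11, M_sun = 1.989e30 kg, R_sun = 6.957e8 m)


M = 2.79 * 1.989e30 kg = 5.54931e+30 kg; R = 5.32 * 6.957e8 m = 3.701124e+09 m. v_esc = sqrt(2GM/R) = sqrt(2 * 6.674e-11 * 5.54931e+30 / 3.701124e+09) = 447363.7337

447363.7337 m/s


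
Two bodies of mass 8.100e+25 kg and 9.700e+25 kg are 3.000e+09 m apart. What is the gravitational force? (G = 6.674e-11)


F = G*m1*m2/r^2 = 6.674e-11 * 8.100e+25 * 9.700e+25 / (3.000e+09)^2 = 6.674e-11 * 7.857e+51 / 9.000e+18 = 5.826e+22

5.826e+22 N


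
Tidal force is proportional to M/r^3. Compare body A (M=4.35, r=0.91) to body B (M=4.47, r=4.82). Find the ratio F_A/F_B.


Ratio = (M1/r1^3) / (M2/r2^3) = (4.35/0.91^3) / (4.47/4.82^3) = 144.6101

144.6101


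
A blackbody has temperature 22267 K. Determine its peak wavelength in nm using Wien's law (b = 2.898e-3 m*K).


lam_max = b / T = 2.898e-3 / 22267 = 1.301e-07 m = 130.1478 nm

130.1478 nm


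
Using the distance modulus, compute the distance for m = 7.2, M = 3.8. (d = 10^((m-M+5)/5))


d = 10^((m - M + 5)/5) = 10^((7.2 - 3.8 + 5)/5) = 47.863

47.863 pc


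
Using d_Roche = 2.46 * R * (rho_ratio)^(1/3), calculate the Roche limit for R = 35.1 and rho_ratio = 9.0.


d_Roche = 2.46 * 35.1 * 9.0^(1/3) = 179.6069

179.6069


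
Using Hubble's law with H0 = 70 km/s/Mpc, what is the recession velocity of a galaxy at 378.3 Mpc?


v = H0 * d = 70 * 378.3 = 26481.0

26481.0 km/s


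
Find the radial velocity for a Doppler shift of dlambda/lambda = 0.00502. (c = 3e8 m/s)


v = (dlambda/lambda) * c = 0.00502 * 3e8 = 1.506e+06

1.506e+06 m/s


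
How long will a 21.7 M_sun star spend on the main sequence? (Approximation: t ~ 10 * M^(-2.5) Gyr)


t = 10 * M^(-2.5) = 10 * 21.7^(-2.5) = 0.0046

0.0046 Gyr


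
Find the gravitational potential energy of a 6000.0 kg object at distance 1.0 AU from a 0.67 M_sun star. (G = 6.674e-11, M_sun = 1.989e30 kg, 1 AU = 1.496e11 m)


M = 0.67 * 1.989e30 kg = 1.33263e+30 kg; r = 1.0 AU * 1.496e11 m/AU = 1.496e+11 m. U = -GM*m/r = -(6.674e-11 * 1.33263e+30 * 6000.0) / 1.496e+11 = -3.567e+12

-3.567e+12 J


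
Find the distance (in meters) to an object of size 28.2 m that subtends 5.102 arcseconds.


D = size / theta_rad, theta_rad = 5.102 * pi/(180*3600) = 2.474e-05, D = 1.140e+06

1.140e+06 m


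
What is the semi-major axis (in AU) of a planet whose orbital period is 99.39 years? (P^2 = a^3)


a = P^(2/3) = 99.39^(2/3) = 21.4566

21.4566 AU


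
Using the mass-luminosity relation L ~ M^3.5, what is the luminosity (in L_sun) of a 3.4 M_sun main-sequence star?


L/L_sun = (M/M_sun)^3.5 = 3.4^3.5 = 72.473

72.473 L_sun


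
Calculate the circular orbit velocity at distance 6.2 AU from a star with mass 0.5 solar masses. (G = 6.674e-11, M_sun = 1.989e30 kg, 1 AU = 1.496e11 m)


v = sqrt(GM/r) = sqrt(6.674e-11 * 9.945e+29 / 9.275e+11) = 8459.2888

8459.2888 m/s


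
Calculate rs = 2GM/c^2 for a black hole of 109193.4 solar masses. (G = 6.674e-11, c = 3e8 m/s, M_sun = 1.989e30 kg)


M = 109193.4 * 1.989e30 kg = 2.171856726e+35 kg. rs = 2GM/c^2 = 2 * 6.674e-11 * 2.171856726e+35 / (3e8)^2 = 3.221e+08

3.221e+08 m


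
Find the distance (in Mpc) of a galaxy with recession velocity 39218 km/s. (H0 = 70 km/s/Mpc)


d = v / H0 = 39218 / 70 = 560.2571

560.2571 Mpc


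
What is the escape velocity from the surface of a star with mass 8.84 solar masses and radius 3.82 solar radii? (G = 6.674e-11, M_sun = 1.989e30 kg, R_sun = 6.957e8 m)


M = 8.84 * 1.989e30 kg = 1.758276e+31 kg; R = 3.82 * 6.957e8 m = 2.657574e+09 m. v_esc = sqrt(2GM/R) = sqrt(2 * 6.674e-11 * 1.758276e+31 / 2.657574e+09) = 939742.6549

939742.6549 m/s


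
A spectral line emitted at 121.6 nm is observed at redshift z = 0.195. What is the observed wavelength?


lam_obs = lam_emit * (1 + z) = 121.6 * (1 + 0.195) = 145.312

145.312 nm


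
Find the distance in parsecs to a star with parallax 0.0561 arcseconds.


d = 1/p = 1/0.0561 = 17.8253

17.8253 pc


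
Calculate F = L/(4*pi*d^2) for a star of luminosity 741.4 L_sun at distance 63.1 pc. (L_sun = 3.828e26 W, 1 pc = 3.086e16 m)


F = L / (4*pi*d^2) = 2.838e+29 / (4*pi*(1.947e+18)^2) = 5.956e-09

5.956e-09 W/m^2


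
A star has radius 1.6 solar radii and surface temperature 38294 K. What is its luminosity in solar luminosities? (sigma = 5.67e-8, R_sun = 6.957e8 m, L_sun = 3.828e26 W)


R = 1.6 * 6.957e8 m = 1.11312e+09 m. L = 4*pi*R^2*sigma*T^4 = 4*pi*(1.11312e+09)^2 * 5.67e-8 * 38294^4 = 1.898452899e+30 W. L/L_sun = 1.898452899e+30 / 3.828e26 = 4959.3858

4959.3858 L_sun


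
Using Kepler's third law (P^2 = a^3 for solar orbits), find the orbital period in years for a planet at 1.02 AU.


P = a^(3/2) = 1.02^1.5 = 1.0301

1.0301 years


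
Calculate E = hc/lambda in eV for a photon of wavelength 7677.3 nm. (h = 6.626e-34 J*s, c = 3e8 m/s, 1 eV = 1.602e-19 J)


E = hc/lambda = 6.626e-34 * 3e8 / 7.677e-06 = 2.589e-20 J = 0.1616 eV

0.1616 eV
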